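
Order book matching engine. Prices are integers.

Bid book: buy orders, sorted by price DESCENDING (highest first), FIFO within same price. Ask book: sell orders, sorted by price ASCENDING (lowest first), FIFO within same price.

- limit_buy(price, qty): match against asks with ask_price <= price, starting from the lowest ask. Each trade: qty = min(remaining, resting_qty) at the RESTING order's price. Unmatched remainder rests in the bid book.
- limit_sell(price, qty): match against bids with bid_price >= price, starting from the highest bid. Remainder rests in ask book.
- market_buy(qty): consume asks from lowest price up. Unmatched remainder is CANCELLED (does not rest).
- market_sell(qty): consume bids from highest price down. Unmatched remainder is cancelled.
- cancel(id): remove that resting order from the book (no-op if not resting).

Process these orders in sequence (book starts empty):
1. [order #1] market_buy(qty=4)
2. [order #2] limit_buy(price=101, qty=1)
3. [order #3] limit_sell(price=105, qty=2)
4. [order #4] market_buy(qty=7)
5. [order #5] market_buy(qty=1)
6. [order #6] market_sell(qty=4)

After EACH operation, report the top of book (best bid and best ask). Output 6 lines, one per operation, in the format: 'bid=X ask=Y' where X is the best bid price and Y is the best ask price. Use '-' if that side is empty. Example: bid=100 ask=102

After op 1 [order #1] market_buy(qty=4): fills=none; bids=[-] asks=[-]
After op 2 [order #2] limit_buy(price=101, qty=1): fills=none; bids=[#2:1@101] asks=[-]
After op 3 [order #3] limit_sell(price=105, qty=2): fills=none; bids=[#2:1@101] asks=[#3:2@105]
After op 4 [order #4] market_buy(qty=7): fills=#4x#3:2@105; bids=[#2:1@101] asks=[-]
After op 5 [order #5] market_buy(qty=1): fills=none; bids=[#2:1@101] asks=[-]
After op 6 [order #6] market_sell(qty=4): fills=#2x#6:1@101; bids=[-] asks=[-]

Answer: bid=- ask=-
bid=101 ask=-
bid=101 ask=105
bid=101 ask=-
bid=101 ask=-
bid=- ask=-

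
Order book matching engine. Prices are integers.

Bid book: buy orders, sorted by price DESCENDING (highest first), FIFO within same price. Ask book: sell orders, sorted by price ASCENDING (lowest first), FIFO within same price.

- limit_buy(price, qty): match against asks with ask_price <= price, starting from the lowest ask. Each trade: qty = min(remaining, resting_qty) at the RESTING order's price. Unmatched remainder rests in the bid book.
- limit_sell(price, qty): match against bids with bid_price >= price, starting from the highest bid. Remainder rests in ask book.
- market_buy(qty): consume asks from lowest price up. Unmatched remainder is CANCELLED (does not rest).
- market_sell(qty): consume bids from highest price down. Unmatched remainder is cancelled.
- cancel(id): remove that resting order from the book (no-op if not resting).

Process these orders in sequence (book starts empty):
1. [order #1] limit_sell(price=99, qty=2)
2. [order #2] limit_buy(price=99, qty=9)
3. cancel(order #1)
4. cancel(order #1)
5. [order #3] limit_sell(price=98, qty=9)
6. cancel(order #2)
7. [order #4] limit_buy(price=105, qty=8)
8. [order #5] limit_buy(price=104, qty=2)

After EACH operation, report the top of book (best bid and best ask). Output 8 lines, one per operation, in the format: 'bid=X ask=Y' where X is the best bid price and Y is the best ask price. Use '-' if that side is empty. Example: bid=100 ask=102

After op 1 [order #1] limit_sell(price=99, qty=2): fills=none; bids=[-] asks=[#1:2@99]
After op 2 [order #2] limit_buy(price=99, qty=9): fills=#2x#1:2@99; bids=[#2:7@99] asks=[-]
After op 3 cancel(order #1): fills=none; bids=[#2:7@99] asks=[-]
After op 4 cancel(order #1): fills=none; bids=[#2:7@99] asks=[-]
After op 5 [order #3] limit_sell(price=98, qty=9): fills=#2x#3:7@99; bids=[-] asks=[#3:2@98]
After op 6 cancel(order #2): fills=none; bids=[-] asks=[#3:2@98]
After op 7 [order #4] limit_buy(price=105, qty=8): fills=#4x#3:2@98; bids=[#4:6@105] asks=[-]
After op 8 [order #5] limit_buy(price=104, qty=2): fills=none; bids=[#4:6@105 #5:2@104] asks=[-]

Answer: bid=- ask=99
bid=99 ask=-
bid=99 ask=-
bid=99 ask=-
bid=- ask=98
bid=- ask=98
bid=105 ask=-
bid=105 ask=-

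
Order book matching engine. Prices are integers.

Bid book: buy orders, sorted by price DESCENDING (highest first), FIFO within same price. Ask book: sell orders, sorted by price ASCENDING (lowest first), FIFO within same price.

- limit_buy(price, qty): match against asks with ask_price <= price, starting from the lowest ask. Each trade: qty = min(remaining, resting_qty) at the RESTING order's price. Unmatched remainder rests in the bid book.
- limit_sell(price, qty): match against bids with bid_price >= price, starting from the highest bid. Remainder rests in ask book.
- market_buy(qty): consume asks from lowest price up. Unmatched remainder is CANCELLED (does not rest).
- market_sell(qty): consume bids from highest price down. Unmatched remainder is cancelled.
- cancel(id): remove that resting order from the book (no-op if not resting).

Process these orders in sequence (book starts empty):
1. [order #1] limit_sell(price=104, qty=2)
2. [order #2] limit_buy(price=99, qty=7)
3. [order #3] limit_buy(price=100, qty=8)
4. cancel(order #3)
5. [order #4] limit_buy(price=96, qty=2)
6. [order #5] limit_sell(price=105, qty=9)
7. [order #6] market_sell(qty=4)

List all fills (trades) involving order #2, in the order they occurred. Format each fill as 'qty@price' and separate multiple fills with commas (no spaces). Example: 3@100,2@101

Answer: 4@99

Derivation:
After op 1 [order #1] limit_sell(price=104, qty=2): fills=none; bids=[-] asks=[#1:2@104]
After op 2 [order #2] limit_buy(price=99, qty=7): fills=none; bids=[#2:7@99] asks=[#1:2@104]
After op 3 [order #3] limit_buy(price=100, qty=8): fills=none; bids=[#3:8@100 #2:7@99] asks=[#1:2@104]
After op 4 cancel(order #3): fills=none; bids=[#2:7@99] asks=[#1:2@104]
After op 5 [order #4] limit_buy(price=96, qty=2): fills=none; bids=[#2:7@99 #4:2@96] asks=[#1:2@104]
After op 6 [order #5] limit_sell(price=105, qty=9): fills=none; bids=[#2:7@99 #4:2@96] asks=[#1:2@104 #5:9@105]
After op 7 [order #6] market_sell(qty=4): fills=#2x#6:4@99; bids=[#2:3@99 #4:2@96] asks=[#1:2@104 #5:9@105]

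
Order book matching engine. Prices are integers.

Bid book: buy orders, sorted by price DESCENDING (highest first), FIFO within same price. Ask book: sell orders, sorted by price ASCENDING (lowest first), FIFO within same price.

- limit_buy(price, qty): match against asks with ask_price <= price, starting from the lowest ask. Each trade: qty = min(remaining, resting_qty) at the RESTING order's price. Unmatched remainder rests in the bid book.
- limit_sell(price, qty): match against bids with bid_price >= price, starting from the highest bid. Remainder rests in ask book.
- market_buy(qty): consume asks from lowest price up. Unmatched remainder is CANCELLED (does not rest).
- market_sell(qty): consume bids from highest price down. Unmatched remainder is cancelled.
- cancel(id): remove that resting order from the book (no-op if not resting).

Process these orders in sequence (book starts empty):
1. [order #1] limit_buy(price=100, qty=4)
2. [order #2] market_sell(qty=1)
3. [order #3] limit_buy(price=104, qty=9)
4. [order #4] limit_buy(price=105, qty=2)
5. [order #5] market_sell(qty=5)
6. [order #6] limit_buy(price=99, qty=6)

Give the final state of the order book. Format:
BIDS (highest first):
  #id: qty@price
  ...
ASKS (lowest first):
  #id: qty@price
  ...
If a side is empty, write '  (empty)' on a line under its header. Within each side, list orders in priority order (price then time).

After op 1 [order #1] limit_buy(price=100, qty=4): fills=none; bids=[#1:4@100] asks=[-]
After op 2 [order #2] market_sell(qty=1): fills=#1x#2:1@100; bids=[#1:3@100] asks=[-]
After op 3 [order #3] limit_buy(price=104, qty=9): fills=none; bids=[#3:9@104 #1:3@100] asks=[-]
After op 4 [order #4] limit_buy(price=105, qty=2): fills=none; bids=[#4:2@105 #3:9@104 #1:3@100] asks=[-]
After op 5 [order #5] market_sell(qty=5): fills=#4x#5:2@105 #3x#5:3@104; bids=[#3:6@104 #1:3@100] asks=[-]
After op 6 [order #6] limit_buy(price=99, qty=6): fills=none; bids=[#3:6@104 #1:3@100 #6:6@99] asks=[-]

Answer: BIDS (highest first):
  #3: 6@104
  #1: 3@100
  #6: 6@99
ASKS (lowest first):
  (empty)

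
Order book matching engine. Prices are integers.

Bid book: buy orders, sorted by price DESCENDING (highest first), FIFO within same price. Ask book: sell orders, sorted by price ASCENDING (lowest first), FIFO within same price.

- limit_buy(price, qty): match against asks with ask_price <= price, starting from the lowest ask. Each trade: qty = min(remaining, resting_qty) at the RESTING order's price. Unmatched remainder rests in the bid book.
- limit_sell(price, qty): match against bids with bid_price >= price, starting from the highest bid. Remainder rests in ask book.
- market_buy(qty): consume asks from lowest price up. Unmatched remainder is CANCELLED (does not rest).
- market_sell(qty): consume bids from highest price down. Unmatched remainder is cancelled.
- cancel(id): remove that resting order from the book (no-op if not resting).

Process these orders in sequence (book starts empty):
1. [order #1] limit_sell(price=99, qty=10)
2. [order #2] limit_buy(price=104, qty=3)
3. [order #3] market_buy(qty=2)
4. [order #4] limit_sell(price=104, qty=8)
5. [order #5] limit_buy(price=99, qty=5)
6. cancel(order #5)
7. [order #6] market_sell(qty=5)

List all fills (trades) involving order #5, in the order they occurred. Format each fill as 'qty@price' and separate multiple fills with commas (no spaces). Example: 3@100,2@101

Answer: 5@99

Derivation:
After op 1 [order #1] limit_sell(price=99, qty=10): fills=none; bids=[-] asks=[#1:10@99]
After op 2 [order #2] limit_buy(price=104, qty=3): fills=#2x#1:3@99; bids=[-] asks=[#1:7@99]
After op 3 [order #3] market_buy(qty=2): fills=#3x#1:2@99; bids=[-] asks=[#1:5@99]
After op 4 [order #4] limit_sell(price=104, qty=8): fills=none; bids=[-] asks=[#1:5@99 #4:8@104]
After op 5 [order #5] limit_buy(price=99, qty=5): fills=#5x#1:5@99; bids=[-] asks=[#4:8@104]
After op 6 cancel(order #5): fills=none; bids=[-] asks=[#4:8@104]
After op 7 [order #6] market_sell(qty=5): fills=none; bids=[-] asks=[#4:8@104]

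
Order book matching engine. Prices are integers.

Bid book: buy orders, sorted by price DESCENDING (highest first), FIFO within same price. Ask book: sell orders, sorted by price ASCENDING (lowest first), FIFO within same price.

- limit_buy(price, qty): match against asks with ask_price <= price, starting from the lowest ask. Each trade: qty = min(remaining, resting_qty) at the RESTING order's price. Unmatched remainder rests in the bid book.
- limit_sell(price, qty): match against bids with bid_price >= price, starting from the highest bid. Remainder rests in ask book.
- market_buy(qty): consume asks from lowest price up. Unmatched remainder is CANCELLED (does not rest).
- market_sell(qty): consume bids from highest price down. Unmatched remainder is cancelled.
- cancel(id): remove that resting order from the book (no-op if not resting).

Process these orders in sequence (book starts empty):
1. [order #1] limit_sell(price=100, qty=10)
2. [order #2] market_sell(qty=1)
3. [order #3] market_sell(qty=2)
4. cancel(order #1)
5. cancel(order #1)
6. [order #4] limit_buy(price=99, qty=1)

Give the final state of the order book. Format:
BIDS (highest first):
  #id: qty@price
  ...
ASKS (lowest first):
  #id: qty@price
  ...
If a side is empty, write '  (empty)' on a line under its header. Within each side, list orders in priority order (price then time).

After op 1 [order #1] limit_sell(price=100, qty=10): fills=none; bids=[-] asks=[#1:10@100]
After op 2 [order #2] market_sell(qty=1): fills=none; bids=[-] asks=[#1:10@100]
After op 3 [order #3] market_sell(qty=2): fills=none; bids=[-] asks=[#1:10@100]
After op 4 cancel(order #1): fills=none; bids=[-] asks=[-]
After op 5 cancel(order #1): fills=none; bids=[-] asks=[-]
After op 6 [order #4] limit_buy(price=99, qty=1): fills=none; bids=[#4:1@99] asks=[-]

Answer: BIDS (highest first):
  #4: 1@99
ASKS (lowest first):
  (empty)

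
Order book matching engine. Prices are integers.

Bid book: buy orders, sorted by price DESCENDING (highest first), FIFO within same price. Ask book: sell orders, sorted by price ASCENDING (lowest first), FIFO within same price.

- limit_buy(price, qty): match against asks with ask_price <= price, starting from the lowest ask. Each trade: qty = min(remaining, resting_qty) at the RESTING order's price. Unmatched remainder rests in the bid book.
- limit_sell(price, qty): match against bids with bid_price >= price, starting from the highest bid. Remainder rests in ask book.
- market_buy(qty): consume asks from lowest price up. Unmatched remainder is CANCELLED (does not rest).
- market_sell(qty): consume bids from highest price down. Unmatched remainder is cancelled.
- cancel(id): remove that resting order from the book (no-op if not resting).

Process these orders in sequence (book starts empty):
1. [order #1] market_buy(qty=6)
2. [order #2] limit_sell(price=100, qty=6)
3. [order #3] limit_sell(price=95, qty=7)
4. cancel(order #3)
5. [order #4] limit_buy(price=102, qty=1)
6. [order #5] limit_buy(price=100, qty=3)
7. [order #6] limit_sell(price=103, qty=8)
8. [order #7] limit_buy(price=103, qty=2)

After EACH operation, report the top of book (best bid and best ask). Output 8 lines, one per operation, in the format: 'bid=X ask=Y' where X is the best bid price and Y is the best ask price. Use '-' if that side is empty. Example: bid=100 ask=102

Answer: bid=- ask=-
bid=- ask=100
bid=- ask=95
bid=- ask=100
bid=- ask=100
bid=- ask=100
bid=- ask=100
bid=- ask=103

Derivation:
After op 1 [order #1] market_buy(qty=6): fills=none; bids=[-] asks=[-]
After op 2 [order #2] limit_sell(price=100, qty=6): fills=none; bids=[-] asks=[#2:6@100]
After op 3 [order #3] limit_sell(price=95, qty=7): fills=none; bids=[-] asks=[#3:7@95 #2:6@100]
After op 4 cancel(order #3): fills=none; bids=[-] asks=[#2:6@100]
After op 5 [order #4] limit_buy(price=102, qty=1): fills=#4x#2:1@100; bids=[-] asks=[#2:5@100]
After op 6 [order #5] limit_buy(price=100, qty=3): fills=#5x#2:3@100; bids=[-] asks=[#2:2@100]
After op 7 [order #6] limit_sell(price=103, qty=8): fills=none; bids=[-] asks=[#2:2@100 #6:8@103]
After op 8 [order #7] limit_buy(price=103, qty=2): fills=#7x#2:2@100; bids=[-] asks=[#6:8@103]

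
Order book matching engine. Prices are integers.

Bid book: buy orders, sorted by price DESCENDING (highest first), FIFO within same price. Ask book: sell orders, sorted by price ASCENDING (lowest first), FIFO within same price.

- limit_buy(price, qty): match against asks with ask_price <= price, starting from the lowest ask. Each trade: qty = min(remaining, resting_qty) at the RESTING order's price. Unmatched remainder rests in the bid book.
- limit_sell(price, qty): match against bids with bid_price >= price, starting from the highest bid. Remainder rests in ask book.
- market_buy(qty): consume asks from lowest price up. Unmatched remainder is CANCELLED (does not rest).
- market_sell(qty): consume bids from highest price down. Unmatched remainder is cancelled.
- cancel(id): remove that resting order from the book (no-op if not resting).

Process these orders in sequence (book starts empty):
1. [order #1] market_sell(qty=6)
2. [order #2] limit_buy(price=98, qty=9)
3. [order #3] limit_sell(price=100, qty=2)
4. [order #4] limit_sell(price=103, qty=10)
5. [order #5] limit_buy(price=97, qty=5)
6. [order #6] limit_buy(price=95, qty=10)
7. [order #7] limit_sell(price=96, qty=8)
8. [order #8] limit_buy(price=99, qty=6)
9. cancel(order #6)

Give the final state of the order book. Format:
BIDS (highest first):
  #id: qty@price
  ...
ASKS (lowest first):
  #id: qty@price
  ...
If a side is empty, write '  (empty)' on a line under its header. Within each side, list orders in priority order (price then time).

Answer: BIDS (highest first):
  #8: 6@99
  #2: 1@98
  #5: 5@97
ASKS (lowest first):
  #3: 2@100
  #4: 10@103

Derivation:
After op 1 [order #1] market_sell(qty=6): fills=none; bids=[-] asks=[-]
After op 2 [order #2] limit_buy(price=98, qty=9): fills=none; bids=[#2:9@98] asks=[-]
After op 3 [order #3] limit_sell(price=100, qty=2): fills=none; bids=[#2:9@98] asks=[#3:2@100]
After op 4 [order #4] limit_sell(price=103, qty=10): fills=none; bids=[#2:9@98] asks=[#3:2@100 #4:10@103]
After op 5 [order #5] limit_buy(price=97, qty=5): fills=none; bids=[#2:9@98 #5:5@97] asks=[#3:2@100 #4:10@103]
After op 6 [order #6] limit_buy(price=95, qty=10): fills=none; bids=[#2:9@98 #5:5@97 #6:10@95] asks=[#3:2@100 #4:10@103]
After op 7 [order #7] limit_sell(price=96, qty=8): fills=#2x#7:8@98; bids=[#2:1@98 #5:5@97 #6:10@95] asks=[#3:2@100 #4:10@103]
After op 8 [order #8] limit_buy(price=99, qty=6): fills=none; bids=[#8:6@99 #2:1@98 #5:5@97 #6:10@95] asks=[#3:2@100 #4:10@103]
After op 9 cancel(order #6): fills=none; bids=[#8:6@99 #2:1@98 #5:5@97] asks=[#3:2@100 #4:10@103]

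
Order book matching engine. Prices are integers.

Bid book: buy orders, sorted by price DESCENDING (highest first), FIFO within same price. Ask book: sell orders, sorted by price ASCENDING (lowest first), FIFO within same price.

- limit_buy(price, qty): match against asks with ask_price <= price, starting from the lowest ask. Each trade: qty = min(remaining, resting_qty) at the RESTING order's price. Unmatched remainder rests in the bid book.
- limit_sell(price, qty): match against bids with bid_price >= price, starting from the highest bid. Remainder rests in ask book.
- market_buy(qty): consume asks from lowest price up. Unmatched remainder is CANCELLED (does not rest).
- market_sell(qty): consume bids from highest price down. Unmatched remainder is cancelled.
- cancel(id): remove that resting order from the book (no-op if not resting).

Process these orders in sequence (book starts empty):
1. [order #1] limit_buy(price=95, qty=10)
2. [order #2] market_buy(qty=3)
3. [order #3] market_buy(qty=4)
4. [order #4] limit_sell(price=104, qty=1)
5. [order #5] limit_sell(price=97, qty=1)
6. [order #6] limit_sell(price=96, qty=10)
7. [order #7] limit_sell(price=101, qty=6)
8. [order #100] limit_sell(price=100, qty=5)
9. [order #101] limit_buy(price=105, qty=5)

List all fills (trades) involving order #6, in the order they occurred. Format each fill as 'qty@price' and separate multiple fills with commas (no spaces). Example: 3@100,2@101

Answer: 5@96

Derivation:
After op 1 [order #1] limit_buy(price=95, qty=10): fills=none; bids=[#1:10@95] asks=[-]
After op 2 [order #2] market_buy(qty=3): fills=none; bids=[#1:10@95] asks=[-]
After op 3 [order #3] market_buy(qty=4): fills=none; bids=[#1:10@95] asks=[-]
After op 4 [order #4] limit_sell(price=104, qty=1): fills=none; bids=[#1:10@95] asks=[#4:1@104]
After op 5 [order #5] limit_sell(price=97, qty=1): fills=none; bids=[#1:10@95] asks=[#5:1@97 #4:1@104]
After op 6 [order #6] limit_sell(price=96, qty=10): fills=none; bids=[#1:10@95] asks=[#6:10@96 #5:1@97 #4:1@104]
After op 7 [order #7] limit_sell(price=101, qty=6): fills=none; bids=[#1:10@95] asks=[#6:10@96 #5:1@97 #7:6@101 #4:1@104]
After op 8 [order #100] limit_sell(price=100, qty=5): fills=none; bids=[#1:10@95] asks=[#6:10@96 #5:1@97 #100:5@100 #7:6@101 #4:1@104]
After op 9 [order #101] limit_buy(price=105, qty=5): fills=#101x#6:5@96; bids=[#1:10@95] asks=[#6:5@96 #5:1@97 #100:5@100 #7:6@101 #4:1@104]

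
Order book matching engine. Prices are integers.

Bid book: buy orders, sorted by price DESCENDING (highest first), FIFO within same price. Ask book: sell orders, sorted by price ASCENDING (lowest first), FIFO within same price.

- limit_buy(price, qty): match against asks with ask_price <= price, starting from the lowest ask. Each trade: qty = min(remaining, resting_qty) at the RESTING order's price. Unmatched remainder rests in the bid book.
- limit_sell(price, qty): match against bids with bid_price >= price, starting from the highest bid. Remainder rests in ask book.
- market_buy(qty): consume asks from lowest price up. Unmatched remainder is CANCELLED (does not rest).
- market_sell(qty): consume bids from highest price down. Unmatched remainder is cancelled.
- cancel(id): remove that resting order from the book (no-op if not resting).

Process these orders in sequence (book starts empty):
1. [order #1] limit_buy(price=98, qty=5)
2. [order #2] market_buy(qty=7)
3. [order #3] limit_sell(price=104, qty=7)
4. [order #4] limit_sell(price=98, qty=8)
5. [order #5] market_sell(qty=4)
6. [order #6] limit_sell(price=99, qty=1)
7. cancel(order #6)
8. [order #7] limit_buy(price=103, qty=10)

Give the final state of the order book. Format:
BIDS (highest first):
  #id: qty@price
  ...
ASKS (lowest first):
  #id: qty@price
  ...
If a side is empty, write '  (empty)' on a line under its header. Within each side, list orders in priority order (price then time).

Answer: BIDS (highest first):
  #7: 7@103
ASKS (lowest first):
  #3: 7@104

Derivation:
After op 1 [order #1] limit_buy(price=98, qty=5): fills=none; bids=[#1:5@98] asks=[-]
After op 2 [order #2] market_buy(qty=7): fills=none; bids=[#1:5@98] asks=[-]
After op 3 [order #3] limit_sell(price=104, qty=7): fills=none; bids=[#1:5@98] asks=[#3:7@104]
After op 4 [order #4] limit_sell(price=98, qty=8): fills=#1x#4:5@98; bids=[-] asks=[#4:3@98 #3:7@104]
After op 5 [order #5] market_sell(qty=4): fills=none; bids=[-] asks=[#4:3@98 #3:7@104]
After op 6 [order #6] limit_sell(price=99, qty=1): fills=none; bids=[-] asks=[#4:3@98 #6:1@99 #3:7@104]
After op 7 cancel(order #6): fills=none; bids=[-] asks=[#4:3@98 #3:7@104]
After op 8 [order #7] limit_buy(price=103, qty=10): fills=#7x#4:3@98; bids=[#7:7@103] asks=[#3:7@104]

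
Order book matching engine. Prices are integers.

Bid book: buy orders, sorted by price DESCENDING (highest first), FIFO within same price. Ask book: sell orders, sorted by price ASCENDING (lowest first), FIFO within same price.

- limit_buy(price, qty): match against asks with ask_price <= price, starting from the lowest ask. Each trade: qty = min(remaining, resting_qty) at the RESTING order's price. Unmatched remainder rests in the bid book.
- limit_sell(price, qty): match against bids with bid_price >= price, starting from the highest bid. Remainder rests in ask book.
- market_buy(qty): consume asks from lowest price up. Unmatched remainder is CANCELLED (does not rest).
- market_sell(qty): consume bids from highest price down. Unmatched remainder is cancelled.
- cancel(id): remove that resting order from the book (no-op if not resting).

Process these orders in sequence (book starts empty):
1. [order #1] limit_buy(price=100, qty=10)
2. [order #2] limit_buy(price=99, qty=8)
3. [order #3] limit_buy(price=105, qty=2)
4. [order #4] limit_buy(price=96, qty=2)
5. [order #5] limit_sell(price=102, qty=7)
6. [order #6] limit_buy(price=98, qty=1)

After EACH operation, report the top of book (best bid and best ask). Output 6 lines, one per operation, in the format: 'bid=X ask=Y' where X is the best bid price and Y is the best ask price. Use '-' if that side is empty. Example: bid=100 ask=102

After op 1 [order #1] limit_buy(price=100, qty=10): fills=none; bids=[#1:10@100] asks=[-]
After op 2 [order #2] limit_buy(price=99, qty=8): fills=none; bids=[#1:10@100 #2:8@99] asks=[-]
After op 3 [order #3] limit_buy(price=105, qty=2): fills=none; bids=[#3:2@105 #1:10@100 #2:8@99] asks=[-]
After op 4 [order #4] limit_buy(price=96, qty=2): fills=none; bids=[#3:2@105 #1:10@100 #2:8@99 #4:2@96] asks=[-]
After op 5 [order #5] limit_sell(price=102, qty=7): fills=#3x#5:2@105; bids=[#1:10@100 #2:8@99 #4:2@96] asks=[#5:5@102]
After op 6 [order #6] limit_buy(price=98, qty=1): fills=none; bids=[#1:10@100 #2:8@99 #6:1@98 #4:2@96] asks=[#5:5@102]

Answer: bid=100 ask=-
bid=100 ask=-
bid=105 ask=-
bid=105 ask=-
bid=100 ask=102
bid=100 ask=102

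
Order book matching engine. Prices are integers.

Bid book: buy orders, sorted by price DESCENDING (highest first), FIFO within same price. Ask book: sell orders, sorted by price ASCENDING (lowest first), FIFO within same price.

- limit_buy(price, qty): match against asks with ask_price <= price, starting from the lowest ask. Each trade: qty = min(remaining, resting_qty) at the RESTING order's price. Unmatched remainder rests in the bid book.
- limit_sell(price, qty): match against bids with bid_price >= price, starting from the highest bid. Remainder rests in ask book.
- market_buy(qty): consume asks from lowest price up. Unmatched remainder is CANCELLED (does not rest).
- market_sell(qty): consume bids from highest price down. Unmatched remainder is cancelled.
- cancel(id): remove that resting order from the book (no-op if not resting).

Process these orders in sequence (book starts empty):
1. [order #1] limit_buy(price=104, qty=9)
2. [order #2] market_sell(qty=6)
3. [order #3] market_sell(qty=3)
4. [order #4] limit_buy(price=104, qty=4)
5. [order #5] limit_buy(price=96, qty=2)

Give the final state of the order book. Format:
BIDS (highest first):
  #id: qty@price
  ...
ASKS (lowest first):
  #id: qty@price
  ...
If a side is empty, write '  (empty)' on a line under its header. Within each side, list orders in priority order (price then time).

Answer: BIDS (highest first):
  #4: 4@104
  #5: 2@96
ASKS (lowest first):
  (empty)

Derivation:
After op 1 [order #1] limit_buy(price=104, qty=9): fills=none; bids=[#1:9@104] asks=[-]
After op 2 [order #2] market_sell(qty=6): fills=#1x#2:6@104; bids=[#1:3@104] asks=[-]
After op 3 [order #3] market_sell(qty=3): fills=#1x#3:3@104; bids=[-] asks=[-]
After op 4 [order #4] limit_buy(price=104, qty=4): fills=none; bids=[#4:4@104] asks=[-]
After op 5 [order #5] limit_buy(price=96, qty=2): fills=none; bids=[#4:4@104 #5:2@96] asks=[-]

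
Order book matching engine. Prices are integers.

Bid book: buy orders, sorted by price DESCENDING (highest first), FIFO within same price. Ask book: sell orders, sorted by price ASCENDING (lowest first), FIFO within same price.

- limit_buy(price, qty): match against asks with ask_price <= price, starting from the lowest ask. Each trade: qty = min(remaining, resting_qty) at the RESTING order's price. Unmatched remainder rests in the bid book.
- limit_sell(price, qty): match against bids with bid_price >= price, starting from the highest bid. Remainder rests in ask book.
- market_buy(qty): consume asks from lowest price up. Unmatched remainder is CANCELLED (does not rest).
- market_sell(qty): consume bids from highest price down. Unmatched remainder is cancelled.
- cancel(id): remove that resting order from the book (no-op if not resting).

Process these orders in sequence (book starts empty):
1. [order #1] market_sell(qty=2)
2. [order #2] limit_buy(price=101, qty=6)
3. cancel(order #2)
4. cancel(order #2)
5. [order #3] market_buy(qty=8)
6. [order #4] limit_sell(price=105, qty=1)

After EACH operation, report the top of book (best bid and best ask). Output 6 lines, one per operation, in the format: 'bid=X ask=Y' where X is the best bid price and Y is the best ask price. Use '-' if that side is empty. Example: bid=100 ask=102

After op 1 [order #1] market_sell(qty=2): fills=none; bids=[-] asks=[-]
After op 2 [order #2] limit_buy(price=101, qty=6): fills=none; bids=[#2:6@101] asks=[-]
After op 3 cancel(order #2): fills=none; bids=[-] asks=[-]
After op 4 cancel(order #2): fills=none; bids=[-] asks=[-]
After op 5 [order #3] market_buy(qty=8): fills=none; bids=[-] asks=[-]
After op 6 [order #4] limit_sell(price=105, qty=1): fills=none; bids=[-] asks=[#4:1@105]

Answer: bid=- ask=-
bid=101 ask=-
bid=- ask=-
bid=- ask=-
bid=- ask=-
bid=- ask=105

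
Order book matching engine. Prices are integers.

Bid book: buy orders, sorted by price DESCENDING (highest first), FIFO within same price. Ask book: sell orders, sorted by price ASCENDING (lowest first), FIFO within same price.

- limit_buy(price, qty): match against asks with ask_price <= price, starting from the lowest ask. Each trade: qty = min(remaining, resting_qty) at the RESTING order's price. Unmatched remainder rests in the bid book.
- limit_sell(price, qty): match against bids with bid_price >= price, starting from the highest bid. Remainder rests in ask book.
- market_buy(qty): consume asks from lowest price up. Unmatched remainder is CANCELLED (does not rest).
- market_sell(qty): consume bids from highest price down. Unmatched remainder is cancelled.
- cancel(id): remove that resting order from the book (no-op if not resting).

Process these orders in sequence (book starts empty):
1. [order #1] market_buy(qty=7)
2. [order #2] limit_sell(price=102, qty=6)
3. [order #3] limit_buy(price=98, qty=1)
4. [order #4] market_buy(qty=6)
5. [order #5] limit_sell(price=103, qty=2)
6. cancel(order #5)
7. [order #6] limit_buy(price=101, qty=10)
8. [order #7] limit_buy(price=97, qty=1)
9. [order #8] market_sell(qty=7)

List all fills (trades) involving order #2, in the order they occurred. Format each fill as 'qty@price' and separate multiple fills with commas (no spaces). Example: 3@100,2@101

After op 1 [order #1] market_buy(qty=7): fills=none; bids=[-] asks=[-]
After op 2 [order #2] limit_sell(price=102, qty=6): fills=none; bids=[-] asks=[#2:6@102]
After op 3 [order #3] limit_buy(price=98, qty=1): fills=none; bids=[#3:1@98] asks=[#2:6@102]
After op 4 [order #4] market_buy(qty=6): fills=#4x#2:6@102; bids=[#3:1@98] asks=[-]
After op 5 [order #5] limit_sell(price=103, qty=2): fills=none; bids=[#3:1@98] asks=[#5:2@103]
After op 6 cancel(order #5): fills=none; bids=[#3:1@98] asks=[-]
After op 7 [order #6] limit_buy(price=101, qty=10): fills=none; bids=[#6:10@101 #3:1@98] asks=[-]
After op 8 [order #7] limit_buy(price=97, qty=1): fills=none; bids=[#6:10@101 #3:1@98 #7:1@97] asks=[-]
After op 9 [order #8] market_sell(qty=7): fills=#6x#8:7@101; bids=[#6:3@101 #3:1@98 #7:1@97] asks=[-]

Answer: 6@102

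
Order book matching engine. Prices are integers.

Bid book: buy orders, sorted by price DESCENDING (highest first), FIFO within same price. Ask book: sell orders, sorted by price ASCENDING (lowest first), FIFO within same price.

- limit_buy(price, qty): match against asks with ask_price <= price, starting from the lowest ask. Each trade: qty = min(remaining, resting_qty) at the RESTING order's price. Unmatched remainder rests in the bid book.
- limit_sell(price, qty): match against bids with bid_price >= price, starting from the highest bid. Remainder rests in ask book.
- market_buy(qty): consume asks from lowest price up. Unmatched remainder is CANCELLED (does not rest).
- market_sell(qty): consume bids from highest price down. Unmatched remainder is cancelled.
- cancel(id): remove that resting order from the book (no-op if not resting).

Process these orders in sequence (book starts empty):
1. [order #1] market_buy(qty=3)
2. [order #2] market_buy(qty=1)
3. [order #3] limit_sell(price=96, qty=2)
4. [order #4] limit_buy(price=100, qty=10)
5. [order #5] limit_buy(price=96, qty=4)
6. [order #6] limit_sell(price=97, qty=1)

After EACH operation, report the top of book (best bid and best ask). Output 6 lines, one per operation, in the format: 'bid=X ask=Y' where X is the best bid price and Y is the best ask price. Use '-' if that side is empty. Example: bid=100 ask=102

Answer: bid=- ask=-
bid=- ask=-
bid=- ask=96
bid=100 ask=-
bid=100 ask=-
bid=100 ask=-

Derivation:
After op 1 [order #1] market_buy(qty=3): fills=none; bids=[-] asks=[-]
After op 2 [order #2] market_buy(qty=1): fills=none; bids=[-] asks=[-]
After op 3 [order #3] limit_sell(price=96, qty=2): fills=none; bids=[-] asks=[#3:2@96]
After op 4 [order #4] limit_buy(price=100, qty=10): fills=#4x#3:2@96; bids=[#4:8@100] asks=[-]
After op 5 [order #5] limit_buy(price=96, qty=4): fills=none; bids=[#4:8@100 #5:4@96] asks=[-]
After op 6 [order #6] limit_sell(price=97, qty=1): fills=#4x#6:1@100; bids=[#4:7@100 #5:4@96] asks=[-]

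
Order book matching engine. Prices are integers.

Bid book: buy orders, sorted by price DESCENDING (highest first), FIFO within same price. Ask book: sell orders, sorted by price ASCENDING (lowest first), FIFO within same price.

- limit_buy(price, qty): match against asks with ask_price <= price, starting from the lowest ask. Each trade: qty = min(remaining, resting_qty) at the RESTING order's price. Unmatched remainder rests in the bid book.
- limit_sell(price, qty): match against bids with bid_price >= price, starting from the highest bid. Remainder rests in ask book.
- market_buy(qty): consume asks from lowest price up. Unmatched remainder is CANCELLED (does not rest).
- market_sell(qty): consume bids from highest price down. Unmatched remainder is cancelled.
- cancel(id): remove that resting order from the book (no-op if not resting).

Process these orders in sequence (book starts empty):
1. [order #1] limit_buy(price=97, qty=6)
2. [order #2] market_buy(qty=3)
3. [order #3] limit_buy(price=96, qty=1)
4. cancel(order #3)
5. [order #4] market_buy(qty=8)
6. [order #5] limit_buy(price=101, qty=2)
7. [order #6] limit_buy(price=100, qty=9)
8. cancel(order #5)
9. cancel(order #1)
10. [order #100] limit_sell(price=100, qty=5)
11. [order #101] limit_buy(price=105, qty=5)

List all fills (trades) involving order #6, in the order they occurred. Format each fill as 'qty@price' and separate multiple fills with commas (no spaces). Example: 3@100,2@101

After op 1 [order #1] limit_buy(price=97, qty=6): fills=none; bids=[#1:6@97] asks=[-]
After op 2 [order #2] market_buy(qty=3): fills=none; bids=[#1:6@97] asks=[-]
After op 3 [order #3] limit_buy(price=96, qty=1): fills=none; bids=[#1:6@97 #3:1@96] asks=[-]
After op 4 cancel(order #3): fills=none; bids=[#1:6@97] asks=[-]
After op 5 [order #4] market_buy(qty=8): fills=none; bids=[#1:6@97] asks=[-]
After op 6 [order #5] limit_buy(price=101, qty=2): fills=none; bids=[#5:2@101 #1:6@97] asks=[-]
After op 7 [order #6] limit_buy(price=100, qty=9): fills=none; bids=[#5:2@101 #6:9@100 #1:6@97] asks=[-]
After op 8 cancel(order #5): fills=none; bids=[#6:9@100 #1:6@97] asks=[-]
After op 9 cancel(order #1): fills=none; bids=[#6:9@100] asks=[-]
After op 10 [order #100] limit_sell(price=100, qty=5): fills=#6x#100:5@100; bids=[#6:4@100] asks=[-]
After op 11 [order #101] limit_buy(price=105, qty=5): fills=none; bids=[#101:5@105 #6:4@100] asks=[-]

Answer: 5@100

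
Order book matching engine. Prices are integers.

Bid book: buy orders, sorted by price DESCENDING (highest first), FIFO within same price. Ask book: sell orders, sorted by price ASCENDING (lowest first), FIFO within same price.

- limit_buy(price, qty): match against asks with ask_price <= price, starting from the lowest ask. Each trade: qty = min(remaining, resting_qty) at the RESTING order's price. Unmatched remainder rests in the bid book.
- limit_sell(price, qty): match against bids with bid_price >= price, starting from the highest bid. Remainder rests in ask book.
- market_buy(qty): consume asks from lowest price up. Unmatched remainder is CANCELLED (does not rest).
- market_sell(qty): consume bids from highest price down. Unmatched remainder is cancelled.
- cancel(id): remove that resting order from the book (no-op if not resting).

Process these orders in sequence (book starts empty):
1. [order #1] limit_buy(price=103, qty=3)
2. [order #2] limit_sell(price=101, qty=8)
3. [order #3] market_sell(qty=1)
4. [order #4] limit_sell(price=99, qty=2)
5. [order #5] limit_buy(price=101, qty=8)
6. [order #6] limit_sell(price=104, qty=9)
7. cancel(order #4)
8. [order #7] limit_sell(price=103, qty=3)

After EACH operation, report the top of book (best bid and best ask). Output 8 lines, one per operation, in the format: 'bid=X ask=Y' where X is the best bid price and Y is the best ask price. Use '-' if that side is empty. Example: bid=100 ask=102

Answer: bid=103 ask=-
bid=- ask=101
bid=- ask=101
bid=- ask=99
bid=101 ask=-
bid=101 ask=104
bid=101 ask=104
bid=101 ask=103

Derivation:
After op 1 [order #1] limit_buy(price=103, qty=3): fills=none; bids=[#1:3@103] asks=[-]
After op 2 [order #2] limit_sell(price=101, qty=8): fills=#1x#2:3@103; bids=[-] asks=[#2:5@101]
After op 3 [order #3] market_sell(qty=1): fills=none; bids=[-] asks=[#2:5@101]
After op 4 [order #4] limit_sell(price=99, qty=2): fills=none; bids=[-] asks=[#4:2@99 #2:5@101]
After op 5 [order #5] limit_buy(price=101, qty=8): fills=#5x#4:2@99 #5x#2:5@101; bids=[#5:1@101] asks=[-]
After op 6 [order #6] limit_sell(price=104, qty=9): fills=none; bids=[#5:1@101] asks=[#6:9@104]
After op 7 cancel(order #4): fills=none; bids=[#5:1@101] asks=[#6:9@104]
After op 8 [order #7] limit_sell(price=103, qty=3): fills=none; bids=[#5:1@101] asks=[#7:3@103 #6:9@104]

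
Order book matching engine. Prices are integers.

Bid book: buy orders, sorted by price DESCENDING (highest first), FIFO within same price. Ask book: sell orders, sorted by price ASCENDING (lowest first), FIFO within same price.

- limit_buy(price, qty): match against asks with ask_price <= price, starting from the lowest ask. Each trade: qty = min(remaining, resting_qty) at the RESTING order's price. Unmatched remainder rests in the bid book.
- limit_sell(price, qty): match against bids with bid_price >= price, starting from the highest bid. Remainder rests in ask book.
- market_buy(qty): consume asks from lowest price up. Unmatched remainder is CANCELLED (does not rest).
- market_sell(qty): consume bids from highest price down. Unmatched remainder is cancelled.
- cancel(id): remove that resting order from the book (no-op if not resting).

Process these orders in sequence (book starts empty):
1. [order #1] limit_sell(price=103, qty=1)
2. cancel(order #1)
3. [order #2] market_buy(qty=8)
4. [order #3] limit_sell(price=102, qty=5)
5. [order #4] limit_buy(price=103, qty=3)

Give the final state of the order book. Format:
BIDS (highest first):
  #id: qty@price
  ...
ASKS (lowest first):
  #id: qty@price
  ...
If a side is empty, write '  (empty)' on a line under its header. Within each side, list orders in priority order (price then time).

Answer: BIDS (highest first):
  (empty)
ASKS (lowest first):
  #3: 2@102

Derivation:
After op 1 [order #1] limit_sell(price=103, qty=1): fills=none; bids=[-] asks=[#1:1@103]
After op 2 cancel(order #1): fills=none; bids=[-] asks=[-]
After op 3 [order #2] market_buy(qty=8): fills=none; bids=[-] asks=[-]
After op 4 [order #3] limit_sell(price=102, qty=5): fills=none; bids=[-] asks=[#3:5@102]
After op 5 [order #4] limit_buy(price=103, qty=3): fills=#4x#3:3@102; bids=[-] asks=[#3:2@102]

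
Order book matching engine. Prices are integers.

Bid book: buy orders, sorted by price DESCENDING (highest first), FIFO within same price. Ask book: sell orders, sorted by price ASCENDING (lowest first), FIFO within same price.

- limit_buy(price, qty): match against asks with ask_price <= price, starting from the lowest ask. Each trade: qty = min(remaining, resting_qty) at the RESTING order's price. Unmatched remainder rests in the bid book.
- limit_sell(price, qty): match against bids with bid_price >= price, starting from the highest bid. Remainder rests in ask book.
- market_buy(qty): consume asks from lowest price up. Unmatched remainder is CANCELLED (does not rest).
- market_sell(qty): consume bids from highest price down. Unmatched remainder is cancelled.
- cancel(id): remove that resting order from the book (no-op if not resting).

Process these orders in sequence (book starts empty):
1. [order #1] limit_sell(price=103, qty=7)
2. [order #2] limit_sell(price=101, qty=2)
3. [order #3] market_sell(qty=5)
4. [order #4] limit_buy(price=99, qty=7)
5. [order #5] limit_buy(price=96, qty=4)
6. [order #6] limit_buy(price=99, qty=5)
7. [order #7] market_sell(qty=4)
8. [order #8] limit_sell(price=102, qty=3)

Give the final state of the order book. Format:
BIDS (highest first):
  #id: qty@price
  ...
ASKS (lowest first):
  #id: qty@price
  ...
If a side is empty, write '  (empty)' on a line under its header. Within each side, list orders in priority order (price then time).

Answer: BIDS (highest first):
  #4: 3@99
  #6: 5@99
  #5: 4@96
ASKS (lowest first):
  #2: 2@101
  #8: 3@102
  #1: 7@103

Derivation:
After op 1 [order #1] limit_sell(price=103, qty=7): fills=none; bids=[-] asks=[#1:7@103]
After op 2 [order #2] limit_sell(price=101, qty=2): fills=none; bids=[-] asks=[#2:2@101 #1:7@103]
After op 3 [order #3] market_sell(qty=5): fills=none; bids=[-] asks=[#2:2@101 #1:7@103]
After op 4 [order #4] limit_buy(price=99, qty=7): fills=none; bids=[#4:7@99] asks=[#2:2@101 #1:7@103]
After op 5 [order #5] limit_buy(price=96, qty=4): fills=none; bids=[#4:7@99 #5:4@96] asks=[#2:2@101 #1:7@103]
After op 6 [order #6] limit_buy(price=99, qty=5): fills=none; bids=[#4:7@99 #6:5@99 #5:4@96] asks=[#2:2@101 #1:7@103]
After op 7 [order #7] market_sell(qty=4): fills=#4x#7:4@99; bids=[#4:3@99 #6:5@99 #5:4@96] asks=[#2:2@101 #1:7@103]
After op 8 [order #8] limit_sell(price=102, qty=3): fills=none; bids=[#4:3@99 #6:5@99 #5:4@96] asks=[#2:2@101 #8:3@102 #1:7@103]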